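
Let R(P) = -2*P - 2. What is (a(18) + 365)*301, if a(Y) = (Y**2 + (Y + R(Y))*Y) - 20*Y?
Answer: -9331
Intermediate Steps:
R(P) = -2 - 2*P
a(Y) = Y**2 - 20*Y + Y*(-2 - Y) (a(Y) = (Y**2 + (Y + (-2 - 2*Y))*Y) - 20*Y = (Y**2 + (-2 - Y)*Y) - 20*Y = (Y**2 + Y*(-2 - Y)) - 20*Y = Y**2 - 20*Y + Y*(-2 - Y))
(a(18) + 365)*301 = (-22*18 + 365)*301 = (-396 + 365)*301 = -31*301 = -9331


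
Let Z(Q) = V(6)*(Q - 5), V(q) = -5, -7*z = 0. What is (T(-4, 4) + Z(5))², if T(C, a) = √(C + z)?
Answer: -4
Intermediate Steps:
z = 0 (z = -⅐*0 = 0)
T(C, a) = √C (T(C, a) = √(C + 0) = √C)
Z(Q) = 25 - 5*Q (Z(Q) = -5*(Q - 5) = -5*(-5 + Q) = 25 - 5*Q)
(T(-4, 4) + Z(5))² = (√(-4) + (25 - 5*5))² = (2*I + (25 - 25))² = (2*I + 0)² = (2*I)² = -4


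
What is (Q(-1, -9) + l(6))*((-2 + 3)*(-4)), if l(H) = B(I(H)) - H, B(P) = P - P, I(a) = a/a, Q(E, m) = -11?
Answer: 68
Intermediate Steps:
I(a) = 1
B(P) = 0
l(H) = -H (l(H) = 0 - H = -H)
(Q(-1, -9) + l(6))*((-2 + 3)*(-4)) = (-11 - 1*6)*((-2 + 3)*(-4)) = (-11 - 6)*(1*(-4)) = -17*(-4) = 68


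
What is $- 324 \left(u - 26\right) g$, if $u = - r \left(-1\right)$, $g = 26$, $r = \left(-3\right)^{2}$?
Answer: $143208$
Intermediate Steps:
$r = 9$
$u = 9$ ($u = \left(-1\right) 9 \left(-1\right) = \left(-9\right) \left(-1\right) = 9$)
$- 324 \left(u - 26\right) g = - 324 \left(9 - 26\right) 26 = - 324 \left(\left(-17\right) 26\right) = \left(-324\right) \left(-442\right) = 143208$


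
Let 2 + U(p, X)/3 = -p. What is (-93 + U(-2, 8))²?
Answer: 8649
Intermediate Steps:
U(p, X) = -6 - 3*p (U(p, X) = -6 + 3*(-p) = -6 - 3*p)
(-93 + U(-2, 8))² = (-93 + (-6 - 3*(-2)))² = (-93 + (-6 + 6))² = (-93 + 0)² = (-93)² = 8649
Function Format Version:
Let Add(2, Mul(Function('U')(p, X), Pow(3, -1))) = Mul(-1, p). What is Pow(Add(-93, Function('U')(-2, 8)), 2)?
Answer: 8649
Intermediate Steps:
Function('U')(p, X) = Add(-6, Mul(-3, p)) (Function('U')(p, X) = Add(-6, Mul(3, Mul(-1, p))) = Add(-6, Mul(-3, p)))
Pow(Add(-93, Function('U')(-2, 8)), 2) = Pow(Add(-93, Add(-6, Mul(-3, -2))), 2) = Pow(Add(-93, Add(-6, 6)), 2) = Pow(Add(-93, 0), 2) = Pow(-93, 2) = 8649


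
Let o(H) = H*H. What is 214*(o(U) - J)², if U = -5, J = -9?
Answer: 247384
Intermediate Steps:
o(H) = H²
214*(o(U) - J)² = 214*((-5)² - 1*(-9))² = 214*(25 + 9)² = 214*34² = 214*1156 = 247384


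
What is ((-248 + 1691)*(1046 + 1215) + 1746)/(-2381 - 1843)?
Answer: -1088123/1408 ≈ -772.81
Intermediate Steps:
((-248 + 1691)*(1046 + 1215) + 1746)/(-2381 - 1843) = (1443*2261 + 1746)/(-4224) = (3262623 + 1746)*(-1/4224) = 3264369*(-1/4224) = -1088123/1408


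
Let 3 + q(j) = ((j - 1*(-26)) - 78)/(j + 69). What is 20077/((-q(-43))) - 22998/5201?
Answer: 2710953748/899773 ≈ 3012.9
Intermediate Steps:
q(j) = -3 + (-52 + j)/(69 + j) (q(j) = -3 + ((j - 1*(-26)) - 78)/(j + 69) = -3 + ((j + 26) - 78)/(69 + j) = -3 + ((26 + j) - 78)/(69 + j) = -3 + (-52 + j)/(69 + j))
20077/((-q(-43))) - 22998/5201 = 20077/((-(-259 - 2*(-43))/(69 - 43))) - 22998/5201 = 20077/((-(-259 + 86)/26)) - 22998*1/5201 = 20077/((-(-173)/26)) - 22998/5201 = 20077/((-1*(-173/26))) - 22998/5201 = 20077/(173/26) - 22998/5201 = 20077*(26/173) - 22998/5201 = 522002/173 - 22998/5201 = 2710953748/899773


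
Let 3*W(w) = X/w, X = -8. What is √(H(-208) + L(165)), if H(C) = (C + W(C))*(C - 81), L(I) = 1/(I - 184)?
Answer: √132017175030/1482 ≈ 245.17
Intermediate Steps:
L(I) = 1/(-184 + I)
W(w) = -8/(3*w) (W(w) = (-8/w)/3 = -8/(3*w))
H(C) = (-81 + C)*(C - 8/(3*C)) (H(C) = (C - 8/(3*C))*(C - 81) = (C - 8/(3*C))*(-81 + C) = (-81 + C)*(C - 8/(3*C)))
√(H(-208) + L(165)) = √((-8/3 + (-208)² - 81*(-208) + 216/(-208)) + 1/(-184 + 165)) = √((-8/3 + 43264 + 16848 + 216*(-1/208)) + 1/(-19)) = √((-8/3 + 43264 + 16848 - 27/26) - 1/19) = √(4688447/78 - 1/19) = √(89080415/1482) = √132017175030/1482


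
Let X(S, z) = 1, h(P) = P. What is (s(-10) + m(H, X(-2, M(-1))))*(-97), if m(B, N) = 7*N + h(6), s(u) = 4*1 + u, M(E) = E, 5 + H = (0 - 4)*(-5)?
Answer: -679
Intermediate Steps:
H = 15 (H = -5 + (0 - 4)*(-5) = -5 - 4*(-5) = -5 + 20 = 15)
s(u) = 4 + u
m(B, N) = 6 + 7*N (m(B, N) = 7*N + 6 = 6 + 7*N)
(s(-10) + m(H, X(-2, M(-1))))*(-97) = ((4 - 10) + (6 + 7*1))*(-97) = (-6 + (6 + 7))*(-97) = (-6 + 13)*(-97) = 7*(-97) = -679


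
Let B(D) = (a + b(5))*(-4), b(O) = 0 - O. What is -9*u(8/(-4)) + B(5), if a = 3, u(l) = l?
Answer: 26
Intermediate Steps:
b(O) = -O
B(D) = 8 (B(D) = (3 - 1*5)*(-4) = (3 - 5)*(-4) = -2*(-4) = 8)
-9*u(8/(-4)) + B(5) = -72/(-4) + 8 = -72*(-1)/4 + 8 = -9*(-2) + 8 = 18 + 8 = 26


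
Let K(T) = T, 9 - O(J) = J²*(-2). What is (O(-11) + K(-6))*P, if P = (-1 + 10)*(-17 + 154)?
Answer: 302085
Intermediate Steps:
P = 1233 (P = 9*137 = 1233)
O(J) = 9 + 2*J² (O(J) = 9 - J²*(-2) = 9 - (-2)*J² = 9 + 2*J²)
(O(-11) + K(-6))*P = ((9 + 2*(-11)²) - 6)*1233 = ((9 + 2*121) - 6)*1233 = ((9 + 242) - 6)*1233 = (251 - 6)*1233 = 245*1233 = 302085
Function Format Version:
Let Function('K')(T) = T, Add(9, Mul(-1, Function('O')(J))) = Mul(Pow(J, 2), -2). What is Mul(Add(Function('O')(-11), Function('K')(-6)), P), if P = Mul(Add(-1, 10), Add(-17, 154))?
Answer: 302085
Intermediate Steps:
P = 1233 (P = Mul(9, 137) = 1233)
Function('O')(J) = Add(9, Mul(2, Pow(J, 2))) (Function('O')(J) = Add(9, Mul(-1, Mul(Pow(J, 2), -2))) = Add(9, Mul(-1, Mul(-2, Pow(J, 2)))) = Add(9, Mul(2, Pow(J, 2))))
Mul(Add(Function('O')(-11), Function('K')(-6)), P) = Mul(Add(Add(9, Mul(2, Pow(-11, 2))), -6), 1233) = Mul(Add(Add(9, Mul(2, 121)), -6), 1233) = Mul(Add(Add(9, 242), -6), 1233) = Mul(Add(251, -6), 1233) = Mul(245, 1233) = 302085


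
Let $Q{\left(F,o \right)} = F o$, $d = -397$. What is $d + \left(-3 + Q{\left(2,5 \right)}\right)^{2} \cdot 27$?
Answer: $926$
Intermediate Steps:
$d + \left(-3 + Q{\left(2,5 \right)}\right)^{2} \cdot 27 = -397 + \left(-3 + 2 \cdot 5\right)^{2} \cdot 27 = -397 + \left(-3 + 10\right)^{2} \cdot 27 = -397 + 7^{2} \cdot 27 = -397 + 49 \cdot 27 = -397 + 1323 = 926$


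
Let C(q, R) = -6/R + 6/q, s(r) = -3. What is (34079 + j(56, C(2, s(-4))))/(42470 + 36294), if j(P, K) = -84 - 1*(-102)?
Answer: 4871/11252 ≈ 0.43290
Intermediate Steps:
j(P, K) = 18 (j(P, K) = -84 + 102 = 18)
(34079 + j(56, C(2, s(-4))))/(42470 + 36294) = (34079 + 18)/(42470 + 36294) = 34097/78764 = 34097*(1/78764) = 4871/11252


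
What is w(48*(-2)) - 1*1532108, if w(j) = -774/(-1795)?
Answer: -2750133086/1795 ≈ -1.5321e+6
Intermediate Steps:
w(j) = 774/1795 (w(j) = -774*(-1/1795) = 774/1795)
w(48*(-2)) - 1*1532108 = 774/1795 - 1*1532108 = 774/1795 - 1532108 = -2750133086/1795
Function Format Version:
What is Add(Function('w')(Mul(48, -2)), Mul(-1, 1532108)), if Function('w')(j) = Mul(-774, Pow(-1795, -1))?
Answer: Rational(-2750133086, 1795) ≈ -1.5321e+6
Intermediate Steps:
Function('w')(j) = Rational(774, 1795) (Function('w')(j) = Mul(-774, Rational(-1, 1795)) = Rational(774, 1795))
Add(Function('w')(Mul(48, -2)), Mul(-1, 1532108)) = Add(Rational(774, 1795), Mul(-1, 1532108)) = Add(Rational(774, 1795), -1532108) = Rational(-2750133086, 1795)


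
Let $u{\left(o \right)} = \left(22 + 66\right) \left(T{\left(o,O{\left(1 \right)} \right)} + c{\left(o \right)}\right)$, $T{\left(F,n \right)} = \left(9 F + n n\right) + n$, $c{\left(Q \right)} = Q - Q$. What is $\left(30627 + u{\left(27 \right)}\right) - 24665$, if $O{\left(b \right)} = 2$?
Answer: $27874$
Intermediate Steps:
$c{\left(Q \right)} = 0$
$T{\left(F,n \right)} = n + n^{2} + 9 F$ ($T{\left(F,n \right)} = \left(9 F + n^{2}\right) + n = \left(n^{2} + 9 F\right) + n = n + n^{2} + 9 F$)
$u{\left(o \right)} = 528 + 792 o$ ($u{\left(o \right)} = \left(22 + 66\right) \left(\left(2 + 2^{2} + 9 o\right) + 0\right) = 88 \left(\left(2 + 4 + 9 o\right) + 0\right) = 88 \left(\left(6 + 9 o\right) + 0\right) = 88 \left(6 + 9 o\right) = 528 + 792 o$)
$\left(30627 + u{\left(27 \right)}\right) - 24665 = \left(30627 + \left(528 + 792 \cdot 27\right)\right) - 24665 = \left(30627 + \left(528 + 21384\right)\right) - 24665 = \left(30627 + 21912\right) - 24665 = 52539 - 24665 = 27874$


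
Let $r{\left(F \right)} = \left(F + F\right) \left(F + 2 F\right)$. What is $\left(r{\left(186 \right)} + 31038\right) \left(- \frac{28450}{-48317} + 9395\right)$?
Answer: $\frac{108322801802310}{48317} \approx 2.2419 \cdot 10^{9}$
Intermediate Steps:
$r{\left(F \right)} = 6 F^{2}$ ($r{\left(F \right)} = 2 F 3 F = 6 F^{2}$)
$\left(r{\left(186 \right)} + 31038\right) \left(- \frac{28450}{-48317} + 9395\right) = \left(6 \cdot 186^{2} + 31038\right) \left(- \frac{28450}{-48317} + 9395\right) = \left(6 \cdot 34596 + 31038\right) \left(\left(-28450\right) \left(- \frac{1}{48317}\right) + 9395\right) = \left(207576 + 31038\right) \left(\frac{28450}{48317} + 9395\right) = 238614 \cdot \frac{453966665}{48317} = \frac{108322801802310}{48317}$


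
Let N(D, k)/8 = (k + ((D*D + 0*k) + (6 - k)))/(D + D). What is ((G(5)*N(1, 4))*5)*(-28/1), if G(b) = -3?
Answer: 11760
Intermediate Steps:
N(D, k) = 4*(6 + D**2)/D (N(D, k) = 8*((k + ((D*D + 0*k) + (6 - k)))/(D + D)) = 8*((k + ((D**2 + 0) + (6 - k)))/((2*D))) = 8*((k + (D**2 + (6 - k)))*(1/(2*D))) = 8*((k + (6 + D**2 - k))*(1/(2*D))) = 8*((6 + D**2)*(1/(2*D))) = 8*((6 + D**2)/(2*D)) = 4*(6 + D**2)/D)
((G(5)*N(1, 4))*5)*(-28/1) = (-3*(4*1 + 24/1)*5)*(-28/1) = (-3*(4 + 24*1)*5)*(-28*1) = (-3*(4 + 24)*5)*(-28) = (-3*28*5)*(-28) = -84*5*(-28) = -420*(-28) = 11760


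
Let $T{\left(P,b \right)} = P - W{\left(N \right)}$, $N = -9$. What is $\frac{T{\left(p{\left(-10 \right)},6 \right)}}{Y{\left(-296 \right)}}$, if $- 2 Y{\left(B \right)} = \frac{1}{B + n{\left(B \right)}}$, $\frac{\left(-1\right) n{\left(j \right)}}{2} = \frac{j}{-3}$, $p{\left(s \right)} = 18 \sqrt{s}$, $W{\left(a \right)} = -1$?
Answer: $\frac{2960}{3} + 17760 i \sqrt{10} \approx 986.67 + 56162.0 i$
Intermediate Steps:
$n{\left(j \right)} = \frac{2 j}{3}$ ($n{\left(j \right)} = - 2 \frac{j}{-3} = - 2 j \left(- \frac{1}{3}\right) = - 2 \left(- \frac{j}{3}\right) = \frac{2 j}{3}$)
$T{\left(P,b \right)} = 1 + P$ ($T{\left(P,b \right)} = P - -1 = P + 1 = 1 + P$)
$Y{\left(B \right)} = - \frac{3}{10 B}$ ($Y{\left(B \right)} = - \frac{1}{2 \left(B + \frac{2 B}{3}\right)} = - \frac{1}{2 \frac{5 B}{3}} = - \frac{\frac{3}{5} \frac{1}{B}}{2} = - \frac{3}{10 B}$)
$\frac{T{\left(p{\left(-10 \right)},6 \right)}}{Y{\left(-296 \right)}} = \frac{1 + 18 \sqrt{-10}}{\left(- \frac{3}{10}\right) \frac{1}{-296}} = \frac{1 + 18 i \sqrt{10}}{\left(- \frac{3}{10}\right) \left(- \frac{1}{296}\right)} = \frac{1 + 18 i \sqrt{10}}{\frac{3}{2960}} = \left(1 + 18 i \sqrt{10}\right) \frac{2960}{3} = \frac{2960}{3} + 17760 i \sqrt{10}$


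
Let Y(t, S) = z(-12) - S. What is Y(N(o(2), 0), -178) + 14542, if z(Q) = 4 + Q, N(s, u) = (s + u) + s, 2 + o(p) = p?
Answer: 14712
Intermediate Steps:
o(p) = -2 + p
N(s, u) = u + 2*s
Y(t, S) = -8 - S (Y(t, S) = (4 - 12) - S = -8 - S)
Y(N(o(2), 0), -178) + 14542 = (-8 - 1*(-178)) + 14542 = (-8 + 178) + 14542 = 170 + 14542 = 14712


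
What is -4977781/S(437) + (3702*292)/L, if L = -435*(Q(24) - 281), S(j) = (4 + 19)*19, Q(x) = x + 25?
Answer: -20911886188/1837585 ≈ -11380.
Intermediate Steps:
Q(x) = 25 + x
S(j) = 437 (S(j) = 23*19 = 437)
L = 100920 (L = -435*((25 + 24) - 281) = -435*(49 - 281) = -435*(-232) = 100920)
-4977781/S(437) + (3702*292)/L = -4977781/437 + (3702*292)/100920 = -4977781*1/437 + 1080984*(1/100920) = -4977781/437 + 45041/4205 = -20911886188/1837585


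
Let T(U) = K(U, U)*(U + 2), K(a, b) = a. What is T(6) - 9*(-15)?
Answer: 183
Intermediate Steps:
T(U) = U*(2 + U) (T(U) = U*(U + 2) = U*(2 + U))
T(6) - 9*(-15) = 6*(2 + 6) - 9*(-15) = 6*8 + 135 = 48 + 135 = 183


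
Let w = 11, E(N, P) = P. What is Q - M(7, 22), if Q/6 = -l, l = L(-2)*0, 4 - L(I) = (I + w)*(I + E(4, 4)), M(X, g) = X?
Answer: -7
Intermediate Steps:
L(I) = 4 - (4 + I)*(11 + I) (L(I) = 4 - (I + 11)*(I + 4) = 4 - (11 + I)*(4 + I) = 4 - (4 + I)*(11 + I))
l = 0 (l = (-40 - 1*(-2)² - 15*(-2))*0 = (-40 - 1*4 + 30)*0 = (-40 - 4 + 30)*0 = -14*0 = 0)
Q = 0 (Q = 6*(-1*0) = 6*0 = 0)
Q - M(7, 22) = 0 - 1*7 = 0 - 7 = -7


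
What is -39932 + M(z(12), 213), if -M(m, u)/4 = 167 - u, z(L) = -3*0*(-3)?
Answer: -39748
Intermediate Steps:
z(L) = 0 (z(L) = 0*(-3) = 0)
M(m, u) = -668 + 4*u (M(m, u) = -4*(167 - u) = -668 + 4*u)
-39932 + M(z(12), 213) = -39932 + (-668 + 4*213) = -39932 + (-668 + 852) = -39932 + 184 = -39748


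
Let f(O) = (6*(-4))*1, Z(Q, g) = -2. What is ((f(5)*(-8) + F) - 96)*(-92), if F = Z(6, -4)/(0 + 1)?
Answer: -8648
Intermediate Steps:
f(O) = -24 (f(O) = -24*1 = -24)
F = -2 (F = -2/(0 + 1) = -2/1 = -2*1 = -2)
((f(5)*(-8) + F) - 96)*(-92) = ((-24*(-8) - 2) - 96)*(-92) = ((192 - 2) - 96)*(-92) = (190 - 96)*(-92) = 94*(-92) = -8648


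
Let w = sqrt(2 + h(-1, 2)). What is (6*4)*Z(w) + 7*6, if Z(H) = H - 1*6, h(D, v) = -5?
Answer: -102 + 24*I*sqrt(3) ≈ -102.0 + 41.569*I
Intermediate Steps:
w = I*sqrt(3) (w = sqrt(2 - 5) = sqrt(-3) = I*sqrt(3) ≈ 1.732*I)
Z(H) = -6 + H (Z(H) = H - 6 = -6 + H)
(6*4)*Z(w) + 7*6 = (6*4)*(-6 + I*sqrt(3)) + 7*6 = 24*(-6 + I*sqrt(3)) + 42 = (-144 + 24*I*sqrt(3)) + 42 = -102 + 24*I*sqrt(3)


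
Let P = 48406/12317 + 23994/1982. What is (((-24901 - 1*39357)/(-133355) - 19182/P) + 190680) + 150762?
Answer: 9923239620752422/29164871855 ≈ 3.4025e+5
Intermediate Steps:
P = 195737395/12206147 (P = 48406*(1/12317) + 23994*(1/1982) = 48406/12317 + 11997/991 = 195737395/12206147 ≈ 16.036)
(((-24901 - 1*39357)/(-133355) - 19182/P) + 190680) + 150762 = (((-24901 - 1*39357)/(-133355) - 19182/195737395/12206147) + 190680) + 150762 = (((-24901 - 39357)*(-1/133355) - 19182*12206147/195737395) + 190680) + 150762 = ((-64258*(-1/133355) - 234138311754/195737395) + 190680) + 150762 = ((64258/133355 - 234138311754/195737395) + 190680) + 150762 = (-34872555162488/29164871855 + 190680) + 150762 = 5526285210148912/29164871855 + 150762 = 9923239620752422/29164871855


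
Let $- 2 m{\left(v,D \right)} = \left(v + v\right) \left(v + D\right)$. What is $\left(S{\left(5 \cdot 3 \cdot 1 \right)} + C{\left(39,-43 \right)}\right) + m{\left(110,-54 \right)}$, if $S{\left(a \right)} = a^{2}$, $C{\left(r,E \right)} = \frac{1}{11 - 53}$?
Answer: $- \frac{249271}{42} \approx -5935.0$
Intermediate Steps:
$m{\left(v,D \right)} = - v \left(D + v\right)$ ($m{\left(v,D \right)} = - \frac{\left(v + v\right) \left(v + D\right)}{2} = - \frac{2 v \left(D + v\right)}{2} = - v \left(D + v\right)$)
$C{\left(r,E \right)} = - \frac{1}{42}$ ($C{\left(r,E \right)} = \frac{1}{-42} = - \frac{1}{42}$)
$\left(S{\left(5 \cdot 3 \cdot 1 \right)} + C{\left(39,-43 \right)}\right) + m{\left(110,-54 \right)} = \left(\left(5 \cdot 3 \cdot 1\right)^{2} - \frac{1}{42}\right) - 110 \left(-54 + 110\right) = \left(\left(15 \cdot 1\right)^{2} - \frac{1}{42}\right) - 110 \cdot 56 = \left(15^{2} - \frac{1}{42}\right) - 6160 = \left(225 - \frac{1}{42}\right) - 6160 = \frac{9449}{42} - 6160 = - \frac{249271}{42}$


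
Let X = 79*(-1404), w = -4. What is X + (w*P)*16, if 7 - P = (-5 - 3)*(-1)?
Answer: -110852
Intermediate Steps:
P = -1 (P = 7 - (-5 - 3)*(-1) = 7 - (-8)*(-1) = 7 - 1*8 = 7 - 8 = -1)
X = -110916
X + (w*P)*16 = -110916 - 4*(-1)*16 = -110916 + 4*16 = -110916 + 64 = -110852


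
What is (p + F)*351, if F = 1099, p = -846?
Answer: 88803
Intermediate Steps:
(p + F)*351 = (-846 + 1099)*351 = 253*351 = 88803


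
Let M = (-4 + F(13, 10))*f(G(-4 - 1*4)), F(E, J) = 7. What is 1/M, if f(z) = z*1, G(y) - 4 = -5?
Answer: -⅓ ≈ -0.33333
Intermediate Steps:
G(y) = -1 (G(y) = 4 - 5 = -1)
f(z) = z
M = -3 (M = (-4 + 7)*(-1) = 3*(-1) = -3)
1/M = 1/(-3) = -⅓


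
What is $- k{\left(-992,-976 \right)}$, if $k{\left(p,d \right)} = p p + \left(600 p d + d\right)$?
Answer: $-581898288$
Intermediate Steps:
$k{\left(p,d \right)} = d + p^{2} + 600 d p$ ($k{\left(p,d \right)} = p^{2} + \left(600 d p + d\right) = p^{2} + \left(d + 600 d p\right) = d + p^{2} + 600 d p$)
$- k{\left(-992,-976 \right)} = - (-976 + \left(-992\right)^{2} + 600 \left(-976\right) \left(-992\right)) = - (-976 + 984064 + 580915200) = \left(-1\right) 581898288 = -581898288$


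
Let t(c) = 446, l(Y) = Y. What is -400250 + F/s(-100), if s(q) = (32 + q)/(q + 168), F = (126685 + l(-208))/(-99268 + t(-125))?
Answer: -39553379023/98822 ≈ -4.0025e+5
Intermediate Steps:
F = -126477/98822 (F = (126685 - 208)/(-99268 + 446) = 126477/(-98822) = 126477*(-1/98822) = -126477/98822 ≈ -1.2798)
s(q) = (32 + q)/(168 + q)
-400250 + F/s(-100) = -400250 - 126477*(168 - 100)/(32 - 100)/98822 = -400250 - 126477/(98822*(-68/68)) = -400250 - 126477/(98822*((1/68)*(-68))) = -400250 - 126477/98822/(-1) = -400250 - 126477/98822*(-1) = -400250 + 126477/98822 = -39553379023/98822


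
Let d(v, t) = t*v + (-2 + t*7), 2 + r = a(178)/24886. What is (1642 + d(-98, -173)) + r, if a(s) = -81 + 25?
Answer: 216271755/12443 ≈ 17381.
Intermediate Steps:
a(s) = -56
r = -24914/12443 (r = -2 - 56/24886 = -2 - 56*1/24886 = -2 - 28/12443 = -24914/12443 ≈ -2.0023)
d(v, t) = -2 + 7*t + t*v (d(v, t) = t*v + (-2 + 7*t) = -2 + 7*t + t*v)
(1642 + d(-98, -173)) + r = (1642 + (-2 + 7*(-173) - 173*(-98))) - 24914/12443 = (1642 + (-2 - 1211 + 16954)) - 24914/12443 = (1642 + 15741) - 24914/12443 = 17383 - 24914/12443 = 216271755/12443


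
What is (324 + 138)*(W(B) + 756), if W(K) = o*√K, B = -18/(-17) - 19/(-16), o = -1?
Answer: 349272 - 231*√10387/34 ≈ 3.4858e+5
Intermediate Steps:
B = 611/272 (B = -18*(-1/17) - 19*(-1/16) = 18/17 + 19/16 = 611/272 ≈ 2.2463)
W(K) = -√K
(324 + 138)*(W(B) + 756) = (324 + 138)*(-√(611/272) + 756) = 462*(-√10387/68 + 756) = 462*(756 - √10387/68) = 349272 - 231*√10387/34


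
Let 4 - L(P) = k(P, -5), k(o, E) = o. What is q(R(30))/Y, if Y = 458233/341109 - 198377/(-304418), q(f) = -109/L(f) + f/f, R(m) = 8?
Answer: 5866944155253/414325106974 ≈ 14.160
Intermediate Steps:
L(P) = 4 - P
q(f) = 1 - 109/(4 - f) (q(f) = -109/(4 - f) + f/f = -109/(4 - f) + 1 = 1 - 109/(4 - f))
Y = 207162553487/103839719562 (Y = 458233*(1/341109) - 198377*(-1/304418) = 458233/341109 + 198377/304418 = 207162553487/103839719562 ≈ 1.9950)
q(R(30))/Y = ((105 + 8)/(-4 + 8))/(207162553487/103839719562) = (113/4)*(103839719562/207162553487) = 5866944155253/414325106974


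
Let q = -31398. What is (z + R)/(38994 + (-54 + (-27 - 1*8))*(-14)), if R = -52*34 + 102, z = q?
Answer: -4133/5030 ≈ -0.82167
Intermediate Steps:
z = -31398
R = -1666 (R = -1768 + 102 = -1666)
(z + R)/(38994 + (-54 + (-27 - 1*8))*(-14)) = (-31398 - 1666)/(38994 + (-54 + (-27 - 1*8))*(-14)) = -33064/(38994 + (-54 + (-27 - 8))*(-14)) = -33064/(38994 + (-54 - 35)*(-14)) = -33064/(38994 - 89*(-14)) = -33064/(38994 + 1246) = -33064/40240 = -33064*1/40240 = -4133/5030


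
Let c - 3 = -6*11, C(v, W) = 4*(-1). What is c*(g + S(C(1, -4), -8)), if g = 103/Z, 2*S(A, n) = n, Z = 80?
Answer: 13671/80 ≈ 170.89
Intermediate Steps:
C(v, W) = -4
S(A, n) = n/2
c = -63 (c = 3 - 6*11 = 3 - 66 = -63)
g = 103/80 ≈ 1.2875
c*(g + S(C(1, -4), -8)) = -63*(103/80 + (½)*(-8)) = -63*(103/80 - 4) = -63*(-217/80) = 13671/80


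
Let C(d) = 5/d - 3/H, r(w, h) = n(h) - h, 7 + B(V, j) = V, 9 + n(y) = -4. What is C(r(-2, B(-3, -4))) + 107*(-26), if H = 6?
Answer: -16705/6 ≈ -2784.2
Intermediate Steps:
n(y) = -13 (n(y) = -9 - 4 = -13)
B(V, j) = -7 + V
r(w, h) = -13 - h
C(d) = -1/2 + 5/d (C(d) = 5/d - 3/6 = 5/d - 3*1/6 = 5/d - 1/2 = -1/2 + 5/d)
C(r(-2, B(-3, -4))) + 107*(-26) = (10 - (-13 - (-7 - 3)))/(2*(-13 - (-7 - 3))) + 107*(-26) = (10 - (-13 - 1*(-10)))/(2*(-13 - 1*(-10))) - 2782 = (10 - (-13 + 10))/(2*(-13 + 10)) - 2782 = (1/2)*(10 - 1*(-3))/(-3) - 2782 = (1/2)*(-1/3)*(10 + 3) - 2782 = (1/2)*(-1/3)*13 - 2782 = -13/6 - 2782 = -16705/6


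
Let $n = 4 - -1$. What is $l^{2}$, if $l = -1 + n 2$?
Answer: $81$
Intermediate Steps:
$n = 5$ ($n = 4 + 1 = 5$)
$l = 9$ ($l = -1 + 5 \cdot 2 = -1 + 10 = 9$)
$l^{2} = 9^{2} = 81$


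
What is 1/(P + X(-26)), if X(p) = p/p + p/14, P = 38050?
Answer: 7/266344 ≈ 2.6282e-5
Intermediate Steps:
X(p) = 1 + p/14 (X(p) = 1 + p*(1/14) = 1 + p/14)
1/(P + X(-26)) = 1/(38050 + (1 + (1/14)*(-26))) = 1/(38050 + (1 - 13/7)) = 1/(38050 - 6/7) = 1/(266344/7) = 7/266344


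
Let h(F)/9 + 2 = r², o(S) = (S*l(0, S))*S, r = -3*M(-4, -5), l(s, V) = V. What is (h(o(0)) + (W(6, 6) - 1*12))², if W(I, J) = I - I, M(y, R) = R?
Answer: 3980025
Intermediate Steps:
W(I, J) = 0
r = 15 (r = -3*(-5) = 15)
o(S) = S³ (o(S) = (S*S)*S = S²*S = S³)
h(F) = 2007 (h(F) = -18 + 9*15² = -18 + 9*225 = -18 + 2025 = 2007)
(h(o(0)) + (W(6, 6) - 1*12))² = (2007 + (0 - 1*12))² = (2007 + (0 - 12))² = (2007 - 12)² = 1995² = 3980025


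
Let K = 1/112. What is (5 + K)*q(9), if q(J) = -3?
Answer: -1683/112 ≈ -15.027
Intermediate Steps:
K = 1/112 ≈ 0.0089286
(5 + K)*q(9) = (5 + 1/112)*(-3) = (561/112)*(-3) = -1683/112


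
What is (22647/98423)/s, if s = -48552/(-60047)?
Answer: 34868831/122529064 ≈ 0.28458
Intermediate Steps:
s = 48552/60047 (s = -48552*(-1/60047) = 48552/60047 ≈ 0.80857)
(22647/98423)/s = (22647/98423)/(48552/60047) = (22647*(1/98423))*(60047/48552) = (22647/98423)*(60047/48552) = 34868831/122529064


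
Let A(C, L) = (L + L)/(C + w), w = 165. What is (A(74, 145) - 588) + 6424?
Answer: 1395094/239 ≈ 5837.2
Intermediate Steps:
A(C, L) = 2*L/(165 + C) (A(C, L) = (L + L)/(C + 165) = (2*L)/(165 + C) = 2*L/(165 + C))
(A(74, 145) - 588) + 6424 = (2*145/(165 + 74) - 588) + 6424 = (2*145/239 - 588) + 6424 = (2*145*(1/239) - 588) + 6424 = (290/239 - 588) + 6424 = -140242/239 + 6424 = 1395094/239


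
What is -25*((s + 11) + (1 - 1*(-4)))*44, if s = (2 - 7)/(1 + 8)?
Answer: -152900/9 ≈ -16989.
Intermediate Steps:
s = -5/9 ≈ -0.55556
-25*((s + 11) + (1 - 1*(-4)))*44 = -25*((-5/9 + 11) + (1 - 1*(-4)))*44 = -25*(94/9 + (1 + 4))*44 = -25*(94/9 + 5)*44 = -25*139/9*44 = -3475/9*44 = -152900/9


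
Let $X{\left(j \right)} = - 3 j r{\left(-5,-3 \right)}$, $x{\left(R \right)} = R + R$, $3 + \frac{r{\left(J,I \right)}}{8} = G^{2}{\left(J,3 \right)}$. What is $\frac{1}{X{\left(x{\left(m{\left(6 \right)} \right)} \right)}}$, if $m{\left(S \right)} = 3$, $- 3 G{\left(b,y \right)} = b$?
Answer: $\frac{1}{32} \approx 0.03125$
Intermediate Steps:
$G{\left(b,y \right)} = - \frac{b}{3}$
$r{\left(J,I \right)} = -24 + \frac{8 J^{2}}{9}$ ($r{\left(J,I \right)} = -24 + 8 \left(- \frac{J}{3}\right)^{2} = -24 + 8 \frac{J^{2}}{9} = -24 + \frac{8 J^{2}}{9}$)
$x{\left(R \right)} = 2 R$
$X{\left(j \right)} = \frac{16 j}{3}$ ($X{\left(j \right)} = - 3 j \left(-24 + \frac{8 \left(-5\right)^{2}}{9}\right) = - 3 j \left(-24 + \frac{8}{9} \cdot 25\right) = - 3 j \left(-24 + \frac{200}{9}\right) = - 3 j \left(- \frac{16}{9}\right) = \frac{16 j}{3}$)
$\frac{1}{X{\left(x{\left(m{\left(6 \right)} \right)} \right)}} = \frac{1}{\frac{16}{3} \cdot 2 \cdot 3} = \frac{1}{\frac{16}{3} \cdot 6} = \frac{1}{32}$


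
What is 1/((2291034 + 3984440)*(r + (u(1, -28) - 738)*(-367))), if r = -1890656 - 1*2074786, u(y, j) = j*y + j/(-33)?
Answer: -33/763052680904264 ≈ -4.3247e-14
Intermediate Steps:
u(y, j) = -j/33 + j*y (u(y, j) = j*y + j*(-1/33) = j*y - j/33 = -j/33 + j*y)
r = -3965442 (r = -1890656 - 2074786 = -3965442)
1/((2291034 + 3984440)*(r + (u(1, -28) - 738)*(-367))) = 1/((2291034 + 3984440)*(-3965442 + (-28*(-1/33 + 1) - 738)*(-367))) = 1/(6275474*(-3965442 + (-28*32/33 - 738)*(-367))) = 1/(6275474*(-3965442 + (-896/33 - 738)*(-367))) = 1/(6275474*(-3965442 - 25250/33*(-367))) = 1/(6275474*(-3965442 + 9266750/33)) = 1/(6275474*(-121592836/33)) = 1/(-763052680904264/33) = -33/763052680904264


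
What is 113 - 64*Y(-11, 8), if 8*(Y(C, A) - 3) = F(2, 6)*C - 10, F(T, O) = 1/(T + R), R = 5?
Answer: 95/7 ≈ 13.571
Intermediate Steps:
F(T, O) = 1/(5 + T) (F(T, O) = 1/(T + 5) = 1/(5 + T))
Y(C, A) = 7/4 + C/56 (Y(C, A) = 3 + (C/(5 + 2) - 10)/8 = 3 + (C/7 - 10)/8 = 3 + (-10 + C/7)/8 = 3 + (-5/4 + C/56) = 7/4 + C/56)
113 - 64*Y(-11, 8) = 113 - 64*(7/4 + (1/56)*(-11)) = 113 - 64*(7/4 - 11/56) = 113 - 64*87/56 = 113 - 696/7 = 95/7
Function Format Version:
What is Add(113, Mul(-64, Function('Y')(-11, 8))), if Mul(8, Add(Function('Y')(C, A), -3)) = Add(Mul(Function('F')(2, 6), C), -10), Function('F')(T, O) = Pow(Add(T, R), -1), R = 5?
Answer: Rational(95, 7) ≈ 13.571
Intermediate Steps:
Function('F')(T, O) = Pow(Add(5, T), -1) (Function('F')(T, O) = Pow(Add(T, 5), -1) = Pow(Add(5, T), -1))
Function('Y')(C, A) = Add(Rational(7, 4), Mul(Rational(1, 56), C)) (Function('Y')(C, A) = Add(3, Mul(Rational(1, 8), Add(Mul(Pow(Add(5, 2), -1), C), -10))) = Add(3, Mul(Rational(1, 8), Add(Mul(Pow(7, -1), C), -10))) = Add(3, Mul(Rational(1, 8), Add(Mul(Rational(1, 7), C), -10))) = Add(3, Mul(Rational(1, 8), Add(-10, Mul(Rational(1, 7), C)))) = Add(3, Add(Rational(-5, 4), Mul(Rational(1, 56), C))) = Add(Rational(7, 4), Mul(Rational(1, 56), C)))
Add(113, Mul(-64, Function('Y')(-11, 8))) = Add(113, Mul(-64, Add(Rational(7, 4), Mul(Rational(1, 56), -11)))) = Add(113, Mul(-64, Add(Rational(7, 4), Rational(-11, 56)))) = Add(113, Mul(-64, Rational(87, 56))) = Add(113, Rational(-696, 7)) = Rational(95, 7)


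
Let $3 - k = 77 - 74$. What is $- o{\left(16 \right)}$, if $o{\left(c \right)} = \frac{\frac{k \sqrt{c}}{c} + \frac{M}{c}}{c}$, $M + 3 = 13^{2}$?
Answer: $- \frac{83}{128} \approx -0.64844$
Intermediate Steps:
$M = 166$ ($M = -3 + 13^{2} = -3 + 169 = 166$)
$k = 0$ ($k = 3 - \left(77 - 74\right) = 3 - 3 = 0$)
$o{\left(c \right)} = \frac{166}{c^{2}}$ ($o{\left(c \right)} = \frac{\frac{0 \sqrt{c}}{c} + \frac{166}{c}}{c} = \frac{\frac{0}{c} + \frac{166}{c}}{c} = \frac{0 + \frac{166}{c}}{c} = \frac{166 \frac{1}{c}}{c} = \frac{166}{c^{2}}$)
$- o{\left(16 \right)} = - \frac{166}{256} = \left(-1\right) \frac{83}{128} = - \frac{83}{128}$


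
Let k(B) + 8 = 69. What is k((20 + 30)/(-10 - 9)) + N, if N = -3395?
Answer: -3334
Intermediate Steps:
k(B) = 61 (k(B) = -8 + 69 = 61)
k((20 + 30)/(-10 - 9)) + N = 61 - 3395 = -3334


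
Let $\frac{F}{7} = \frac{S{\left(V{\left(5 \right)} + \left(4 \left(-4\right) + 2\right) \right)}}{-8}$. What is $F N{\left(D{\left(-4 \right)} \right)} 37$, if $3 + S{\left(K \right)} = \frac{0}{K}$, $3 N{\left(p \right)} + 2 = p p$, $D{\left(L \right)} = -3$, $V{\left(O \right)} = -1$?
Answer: $\frac{1813}{8} \approx 226.63$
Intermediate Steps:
$N{\left(p \right)} = - \frac{2}{3} + \frac{p^{2}}{3}$ ($N{\left(p \right)} = - \frac{2}{3} + \frac{p p}{3} = - \frac{2}{3} + \frac{p^{2}}{3}$)
$S{\left(K \right)} = -3$ ($S{\left(K \right)} = -3 + \frac{0}{K} = -3 + 0 = -3$)
$F = \frac{21}{8}$ ($F = 7 \left(- \frac{3}{-8}\right) = 7 \left(\left(-3\right) \left(- \frac{1}{8}\right)\right) = 7 \cdot \frac{3}{8} = \frac{21}{8} \approx 2.625$)
$F N{\left(D{\left(-4 \right)} \right)} 37 = \frac{21 \left(- \frac{2}{3} + \frac{\left(-3\right)^{2}}{3}\right)}{8} \cdot 37 = \frac{21 \left(- \frac{2}{3} + \frac{1}{3} \cdot 9\right)}{8} \cdot 37 = \frac{21 \left(- \frac{2}{3} + 3\right)}{8} \cdot 37 = \frac{21}{8} \cdot \frac{7}{3} \cdot 37 = \frac{49}{8} \cdot 37 = \frac{1813}{8}$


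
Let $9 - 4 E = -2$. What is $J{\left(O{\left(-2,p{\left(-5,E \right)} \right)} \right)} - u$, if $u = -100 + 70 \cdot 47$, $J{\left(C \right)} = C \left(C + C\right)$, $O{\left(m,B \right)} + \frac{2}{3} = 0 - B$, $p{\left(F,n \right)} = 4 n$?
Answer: $- \frac{26260}{9} \approx -2917.8$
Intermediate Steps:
$E = \frac{11}{4}$ ($E = \frac{9}{4} - - \frac{1}{2} = \frac{9}{4} + \frac{1}{2} = \frac{11}{4} \approx 2.75$)
$O{\left(m,B \right)} = - \frac{2}{3} - B$ ($O{\left(m,B \right)} = - \frac{2}{3} + \left(0 - B\right) = - \frac{2}{3} - B$)
$J{\left(C \right)} = 2 C^{2}$ ($J{\left(C \right)} = C 2 C = 2 C^{2}$)
$u = 3190$ ($u = -100 + 3290 = 3190$)
$J{\left(O{\left(-2,p{\left(-5,E \right)} \right)} \right)} - u = 2 \left(- \frac{2}{3} - 4 \cdot \frac{11}{4}\right)^{2} - 3190 = 2 \left(- \frac{2}{3} - 11\right)^{2} - 3190 = 2 \left(- \frac{35}{3}\right)^{2} - 3190 = 2 \cdot \frac{1225}{9} - 3190 = \frac{2450}{9} - 3190 = - \frac{26260}{9}$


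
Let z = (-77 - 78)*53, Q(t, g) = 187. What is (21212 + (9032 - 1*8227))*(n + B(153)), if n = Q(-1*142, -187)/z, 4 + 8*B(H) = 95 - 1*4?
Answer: 15702722553/65720 ≈ 2.3893e+5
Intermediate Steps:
z = -8215 (z = -155*53 = -8215)
B(H) = 87/8 (B(H) = -1/2 + (95 - 1*4)/8 = -1/2 + (95 - 4)/8 = -1/2 + (1/8)*91 = -1/2 + 91/8 = 87/8)
n = -187/8215 (n = 187/(-8215) = 187*(-1/8215) = -187/8215 ≈ -0.022763)
(21212 + (9032 - 1*8227))*(n + B(153)) = (21212 + (9032 - 1*8227))*(-187/8215 + 87/8) = (21212 + (9032 - 8227))*(713209/65720) = (21212 + 805)*(713209/65720) = 22017*(713209/65720) = 15702722553/65720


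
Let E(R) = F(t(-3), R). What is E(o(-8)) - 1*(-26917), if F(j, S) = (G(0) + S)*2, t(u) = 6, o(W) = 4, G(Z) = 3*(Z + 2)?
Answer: 26937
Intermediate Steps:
G(Z) = 6 + 3*Z (G(Z) = 3*(2 + Z) = 6 + 3*Z)
F(j, S) = 12 + 2*S (F(j, S) = ((6 + 3*0) + S)*2 = ((6 + 0) + S)*2 = (6 + S)*2 = 12 + 2*S)
E(R) = 12 + 2*R
E(o(-8)) - 1*(-26917) = (12 + 2*4) - 1*(-26917) = (12 + 8) + 26917 = 20 + 26917 = 26937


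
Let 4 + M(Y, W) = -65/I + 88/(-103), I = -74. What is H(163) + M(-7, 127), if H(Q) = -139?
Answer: -1089763/7622 ≈ -142.98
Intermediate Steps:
M(Y, W) = -30305/7622 (M(Y, W) = -4 + (-65/(-74) + 88/(-103)) = -4 + (-65*(-1/74) + 88*(-1/103)) = -4 + (65/74 - 88/103) = -4 + 183/7622 = -30305/7622)
H(163) + M(-7, 127) = -139 - 30305/7622 = -1089763/7622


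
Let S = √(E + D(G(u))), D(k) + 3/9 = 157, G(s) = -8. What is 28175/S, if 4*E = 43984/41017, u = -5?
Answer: 28175*√2376235153878/19310978 ≈ 2249.1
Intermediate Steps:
E = 10996/41017 (E = (43984/41017)/4 = (43984*(1/41017))/4 = (¼)*(43984/41017) = 10996/41017 ≈ 0.26808)
D(k) = 470/3 (D(k) = -⅓ + 157 = 470/3)
S = √2376235153878/123051 (S = √(10996/41017 + 470/3) = √(19310978/123051) = √2376235153878/123051 ≈ 12.527)
28175/S = 28175/((√2376235153878/123051)) = 28175*(√2376235153878/19310978) = 28175*√2376235153878/19310978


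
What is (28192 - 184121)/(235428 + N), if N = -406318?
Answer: 155929/170890 ≈ 0.91245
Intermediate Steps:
(28192 - 184121)/(235428 + N) = (28192 - 184121)/(235428 - 406318) = -155929/(-170890) = -155929*(-1/170890) = 155929/170890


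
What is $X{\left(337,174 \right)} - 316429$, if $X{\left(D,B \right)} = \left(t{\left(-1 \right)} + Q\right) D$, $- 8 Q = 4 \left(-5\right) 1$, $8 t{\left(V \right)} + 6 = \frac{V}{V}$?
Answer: $- \frac{2526377}{8} \approx -3.158 \cdot 10^{5}$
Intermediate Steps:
$t{\left(V \right)} = - \frac{5}{8}$ ($t{\left(V \right)} = - \frac{3}{4} + \frac{V \frac{1}{V}}{8} = - \frac{3}{4} + \frac{1}{8} \cdot 1 = - \frac{3}{4} + \frac{1}{8} = - \frac{5}{8}$)
$Q = \frac{5}{2}$ ($Q = - \frac{4 \left(-5\right) 1}{8} = - \frac{\left(-20\right) 1}{8} = \left(- \frac{1}{8}\right) \left(-20\right) = \frac{5}{2} \approx 2.5$)
$X{\left(D,B \right)} = \frac{15 D}{8}$ ($X{\left(D,B \right)} = \left(- \frac{5}{8} + \frac{5}{2}\right) D = \frac{15 D}{8}$)
$X{\left(337,174 \right)} - 316429 = \frac{15}{8} \cdot 337 - 316429 = \frac{5055}{8} - 316429 = - \frac{2526377}{8}$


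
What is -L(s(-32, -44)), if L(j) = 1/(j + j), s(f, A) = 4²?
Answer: -1/32 ≈ -0.031250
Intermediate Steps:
s(f, A) = 16
L(j) = 1/(2*j)
-L(s(-32, -44)) = -1/(2*16) = -1*1/32 = -1/32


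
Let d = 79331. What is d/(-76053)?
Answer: -79331/76053 ≈ -1.0431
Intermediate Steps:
d/(-76053) = 79331/(-76053) = 79331*(-1/76053) = -79331/76053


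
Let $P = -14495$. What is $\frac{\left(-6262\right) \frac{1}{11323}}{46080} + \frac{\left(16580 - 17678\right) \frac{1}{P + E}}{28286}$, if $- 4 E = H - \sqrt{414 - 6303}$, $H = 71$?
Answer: $- \frac{2319377407565377}{248677039719391615488} + \frac{1098 i \sqrt{5889}}{23830421031035} \approx -9.3269 \cdot 10^{-6} + 3.5358 \cdot 10^{-9} i$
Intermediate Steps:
$E = - \frac{71}{4} + \frac{i \sqrt{5889}}{4}$ ($E = - \frac{71 - \sqrt{414 - 6303}}{4} = - \frac{71 - \sqrt{-5889}}{4} = - \frac{71 - i \sqrt{5889}}{4} = - \frac{71}{4} + \frac{i \sqrt{5889}}{4} \approx -17.75 + 19.185 i$)
$\frac{\left(-6262\right) \frac{1}{11323}}{46080} + \frac{\left(16580 - 17678\right) \frac{1}{P + E}}{28286} = \frac{\left(-6262\right) \frac{1}{11323}}{46080} + \frac{\left(16580 - 17678\right) \frac{1}{-14495 - \left(\frac{71}{4} - \frac{i \sqrt{5889}}{4}\right)}}{28286} = \left(-6262\right) \frac{1}{11323} \cdot \frac{1}{46080} + - \frac{1098}{- \frac{58051}{4} + \frac{i \sqrt{5889}}{4}} \cdot \frac{1}{28286} = \left(- \frac{6262}{11323}\right) \frac{1}{46080} - \frac{549}{14143 \left(- \frac{58051}{4} + \frac{i \sqrt{5889}}{4}\right)} = - \frac{3131}{260881920} - \frac{549}{14143 \left(- \frac{58051}{4} + \frac{i \sqrt{5889}}{4}\right)}$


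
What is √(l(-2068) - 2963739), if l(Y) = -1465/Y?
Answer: I*√3168698576879/1034 ≈ 1721.6*I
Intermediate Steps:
√(l(-2068) - 2963739) = √(-1465/(-2068) - 2963739) = √(-1465*(-1/2068) - 2963739) = √(1465/2068 - 2963739) = √(-6129010787/2068) = I*√3168698576879/1034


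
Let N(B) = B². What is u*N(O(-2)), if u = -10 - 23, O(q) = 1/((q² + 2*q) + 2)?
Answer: -33/4 ≈ -8.2500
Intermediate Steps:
O(q) = 1/(2 + q² + 2*q)
u = -33
u*N(O(-2)) = -33/(2 + (-2)² + 2*(-2))² = -33/(2 + 4 - 4)² = -33*(1/2)² = -33*(½)² = -33*¼ = -33/4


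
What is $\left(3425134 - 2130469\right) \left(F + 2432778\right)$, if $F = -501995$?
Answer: $2499717172695$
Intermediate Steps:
$\left(3425134 - 2130469\right) \left(F + 2432778\right) = \left(3425134 - 2130469\right) \left(-501995 + 2432778\right) = 1294665 \cdot 1930783 = 2499717172695$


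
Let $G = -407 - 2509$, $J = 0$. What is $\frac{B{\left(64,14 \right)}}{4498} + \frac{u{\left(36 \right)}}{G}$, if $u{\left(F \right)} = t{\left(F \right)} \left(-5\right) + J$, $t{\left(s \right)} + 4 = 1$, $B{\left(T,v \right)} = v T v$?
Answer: $\frac{6085139}{2186028} \approx 2.7836$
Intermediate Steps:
$B{\left(T,v \right)} = T v^{2}$ ($B{\left(T,v \right)} = T v v = T v^{2}$)
$t{\left(s \right)} = -3$ ($t{\left(s \right)} = -4 + 1 = -3$)
$u{\left(F \right)} = 15$ ($u{\left(F \right)} = \left(-3\right) \left(-5\right) + 0 = 15 + 0 = 15$)
$G = -2916$
$\frac{B{\left(64,14 \right)}}{4498} + \frac{u{\left(36 \right)}}{G} = \frac{64 \cdot 14^{2}}{4498} + \frac{15}{-2916} = 64 \cdot 196 \cdot \frac{1}{4498} + 15 \left(- \frac{1}{2916}\right) = 12544 \cdot \frac{1}{4498} - \frac{5}{972} = \frac{6272}{2249} - \frac{5}{972} = \frac{6085139}{2186028}$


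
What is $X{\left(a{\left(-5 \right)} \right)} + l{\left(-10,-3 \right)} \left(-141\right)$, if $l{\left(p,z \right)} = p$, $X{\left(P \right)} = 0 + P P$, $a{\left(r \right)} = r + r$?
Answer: $1510$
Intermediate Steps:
$a{\left(r \right)} = 2 r$
$X{\left(P \right)} = P^{2}$ ($X{\left(P \right)} = 0 + P^{2} = P^{2}$)
$X{\left(a{\left(-5 \right)} \right)} + l{\left(-10,-3 \right)} \left(-141\right) = \left(2 \left(-5\right)\right)^{2} - -1410 = \left(-10\right)^{2} + 1410 = 100 + 1410 = 1510$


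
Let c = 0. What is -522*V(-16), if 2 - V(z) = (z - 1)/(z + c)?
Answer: -3915/8 ≈ -489.38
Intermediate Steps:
V(z) = 2 - (-1 + z)/z (V(z) = 2 - (z - 1)/(z + 0) = 2 - (-1 + z)/z)
-522*V(-16) = -522*(1 - 16)/(-16) = -(-261)*(-15)/8 = -522*15/16 = -3915/8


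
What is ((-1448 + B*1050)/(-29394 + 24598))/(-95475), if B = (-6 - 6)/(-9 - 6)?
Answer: -8/6024975 ≈ -1.3278e-6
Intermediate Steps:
B = ⅘ (B = -12/(-15) = -12*(-1/15) = ⅘ ≈ 0.80000)
((-1448 + B*1050)/(-29394 + 24598))/(-95475) = ((-1448 + (⅘)*1050)/(-29394 + 24598))/(-95475) = ((-1448 + 840)/(-4796))*(-1/95475) = -608*(-1/4796)*(-1/95475) = (152/1199)*(-1/95475) = -8/6024975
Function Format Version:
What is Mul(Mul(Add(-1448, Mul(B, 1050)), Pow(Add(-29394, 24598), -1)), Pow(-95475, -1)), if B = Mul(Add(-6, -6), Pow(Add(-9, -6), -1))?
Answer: Rational(-8, 6024975) ≈ -1.3278e-6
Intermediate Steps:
B = Rational(4, 5) (B = Mul(-12, Pow(-15, -1)) = Mul(-12, Rational(-1, 15)) = Rational(4, 5) ≈ 0.80000)
Mul(Mul(Add(-1448, Mul(B, 1050)), Pow(Add(-29394, 24598), -1)), Pow(-95475, -1)) = Mul(Mul(Add(-1448, Mul(Rational(4, 5), 1050)), Pow(Add(-29394, 24598), -1)), Pow(-95475, -1)) = Mul(Mul(Add(-1448, 840), Pow(-4796, -1)), Rational(-1, 95475)) = Mul(Mul(-608, Rational(-1, 4796)), Rational(-1, 95475)) = Mul(Rational(152, 1199), Rational(-1, 95475)) = Rational(-8, 6024975)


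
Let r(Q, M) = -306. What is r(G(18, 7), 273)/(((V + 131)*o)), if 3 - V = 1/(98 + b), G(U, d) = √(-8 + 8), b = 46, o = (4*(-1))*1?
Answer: 648/1135 ≈ 0.57092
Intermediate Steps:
o = -4 (o = -4*1 = -4)
G(U, d) = 0 (G(U, d) = √0 = 0)
V = 431/144 (V = 3 - 1/(98 + 46) = 3 - 1/144 = 431/144 ≈ 2.9931)
r(G(18, 7), 273)/(((V + 131)*o)) = -306*(-1/(4*(431/144 + 131))) = -306/((19295/144)*(-4)) = -306/(-19295/36) = -306*(-36/19295) = 648/1135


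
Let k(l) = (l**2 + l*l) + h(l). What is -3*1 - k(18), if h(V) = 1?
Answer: -652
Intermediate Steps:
k(l) = 1 + 2*l**2 (k(l) = (l**2 + l*l) + 1 = (l**2 + l**2) + 1 = 2*l**2 + 1 = 1 + 2*l**2)
-3*1 - k(18) = -3*1 - (1 + 2*18**2) = -3 - (1 + 2*324) = -3 - (1 + 648) = -3 - 1*649 = -3 - 649 = -652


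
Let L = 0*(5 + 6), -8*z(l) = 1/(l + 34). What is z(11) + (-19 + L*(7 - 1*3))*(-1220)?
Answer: 8344799/360 ≈ 23180.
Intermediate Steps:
z(l) = -1/(8*(34 + l)) (z(l) = -1/(8*(l + 34)) = -1/(8*(34 + l)))
L = 0 (L = 0*11 = 0)
z(11) + (-19 + L*(7 - 1*3))*(-1220) = -1/(272 + 8*11) + (-19 + 0*(7 - 1*3))*(-1220) = -1/(272 + 88) + (-19 + 0*(7 - 3))*(-1220) = -1/360 + (-19 + 0*4)*(-1220) = -1*1/360 + (-19 + 0)*(-1220) = -1/360 - 19*(-1220) = -1/360 + 23180 = 8344799/360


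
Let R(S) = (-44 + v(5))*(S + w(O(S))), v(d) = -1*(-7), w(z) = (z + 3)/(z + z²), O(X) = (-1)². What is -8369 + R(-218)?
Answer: -377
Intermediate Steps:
O(X) = 1
w(z) = (3 + z)/(z + z²)
v(d) = 7
R(S) = -74 - 37*S (R(S) = (-44 + 7)*(S + (3 + 1)/(1*(1 + 1))) = -37*(S + 1*4/2) = -37*(S + 1*(½)*4) = -37*(S + 2) = -37*(2 + S) = -74 - 37*S)
-8369 + R(-218) = -8369 + (-74 - 37*(-218)) = -8369 + (-74 + 8066) = -8369 + 7992 = -377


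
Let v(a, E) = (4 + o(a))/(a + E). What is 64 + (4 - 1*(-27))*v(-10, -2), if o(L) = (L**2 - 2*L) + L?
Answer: -461/2 ≈ -230.50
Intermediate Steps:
o(L) = L**2 - L
v(a, E) = (4 + a*(-1 + a))/(E + a) (v(a, E) = (4 + a*(-1 + a))/(a + E) = (4 + a*(-1 + a))/(E + a))
64 + (4 - 1*(-27))*v(-10, -2) = 64 + (4 - 1*(-27))*((4 - 10*(-1 - 10))/(-2 - 10)) = 64 + (4 + 27)*((4 - 10*(-11))/(-12)) = 64 + 31*(-(4 + 110)/12) = 64 + 31*(-1/12*114) = 64 + 31*(-19/2) = 64 - 589/2 = -461/2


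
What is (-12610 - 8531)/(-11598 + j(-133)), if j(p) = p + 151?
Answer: 7047/3860 ≈ 1.8256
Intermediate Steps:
j(p) = 151 + p
(-12610 - 8531)/(-11598 + j(-133)) = (-12610 - 8531)/(-11598 + (151 - 133)) = -21141/(-11598 + 18) = -21141/(-11580) = -21141*(-1/11580) = 7047/3860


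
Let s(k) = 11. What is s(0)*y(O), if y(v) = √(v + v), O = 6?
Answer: 22*√3 ≈ 38.105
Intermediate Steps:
y(v) = √2*√v (y(v) = √(2*v) = √2*√v)
s(0)*y(O) = 11*(√2*√6) = 11*(2*√3) = 22*√3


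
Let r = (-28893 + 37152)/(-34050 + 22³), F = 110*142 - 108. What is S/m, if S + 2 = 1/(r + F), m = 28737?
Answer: -241994576/3477211149135 ≈ -6.9594e-5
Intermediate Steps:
F = 15512 (F = 15620 - 108 = 15512)
r = -8259/23402 (r = 8259/(-34050 + 10648) = 8259/(-23402) = 8259*(-1/23402) = -8259/23402 ≈ -0.35292)
S = -725983728/363003565 (S = -2 + 1/(-8259/23402 + 15512) = -2 + 1/(363003565/23402) = -2 + 23402/363003565 = -725983728/363003565 ≈ -1.9999)
S/m = -725983728/363003565/28737 = -725983728/363003565*1/28737 = -241994576/3477211149135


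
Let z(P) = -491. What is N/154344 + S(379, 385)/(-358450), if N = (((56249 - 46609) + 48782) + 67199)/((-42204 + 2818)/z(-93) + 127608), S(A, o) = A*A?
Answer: -694966032686651353/1734285732704907600 ≈ -0.40072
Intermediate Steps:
S(A, o) = A²
N = 61679911/62694914 (N = (((56249 - 46609) + 48782) + 67199)/((-42204 + 2818)/(-491) + 127608) = ((9640 + 48782) + 67199)/(-39386*(-1/491) + 127608) = (58422 + 67199)/(39386/491 + 127608) = 125621/(62694914/491) = 125621*(491/62694914) = 61679911/62694914 ≈ 0.98381)
N/154344 + S(379, 385)/(-358450) = (61679911/62694914)/154344 + 379²/(-358450) = (61679911/62694914)*(1/154344) + 143641*(-1/358450) = 61679911/9676583806416 - 143641/358450 = -694966032686651353/1734285732704907600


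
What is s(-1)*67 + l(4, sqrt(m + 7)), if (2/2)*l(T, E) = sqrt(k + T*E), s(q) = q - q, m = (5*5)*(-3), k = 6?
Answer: sqrt(6 + 8*I*sqrt(17)) ≈ 4.4456 + 3.7099*I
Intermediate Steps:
m = -75 (m = 25*(-3) = -75)
s(q) = 0
l(T, E) = sqrt(6 + E*T) (l(T, E) = sqrt(6 + T*E) = sqrt(6 + E*T))
s(-1)*67 + l(4, sqrt(m + 7)) = 0*67 + sqrt(6 + sqrt(-75 + 7)*4) = 0 + sqrt(6 + sqrt(-68)*4) = 0 + sqrt(6 + (2*I*sqrt(17))*4) = 0 + sqrt(6 + 8*I*sqrt(17)) = sqrt(6 + 8*I*sqrt(17))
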